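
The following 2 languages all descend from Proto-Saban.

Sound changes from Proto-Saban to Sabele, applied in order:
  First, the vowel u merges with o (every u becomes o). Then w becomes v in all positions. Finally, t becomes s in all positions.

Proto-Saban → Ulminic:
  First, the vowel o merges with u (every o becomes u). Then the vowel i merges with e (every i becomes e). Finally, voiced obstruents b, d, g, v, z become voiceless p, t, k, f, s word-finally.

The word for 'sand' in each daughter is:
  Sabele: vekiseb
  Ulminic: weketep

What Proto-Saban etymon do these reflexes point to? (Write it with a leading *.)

Position 1: Sabele has v, Ulminic has w. Ulminic preserves w here (none of its changes turn any other segment into w), so the proto-segment is *w.
Position 4: Sabele has i, Ulminic has e. Sabele preserves i here (none of its changes turn any other segment into i), so the proto-segment is *i.
Position 5: Sabele has s, Ulminic has t. Taking the neighbouring segments as reconstructed: Sabele s could go back to *t or *s; Ulminic t can only go back to *t — the one source consistent with every daughter is *t.
This points to *wekiteb. Verify forward in each daughter:
Sabele: *wekiteb > vekiteb > vekiseb  (by unconditioned shift, unconditioned shift)
Ulminic: start from *wekiteb.
  rule 1: no change — wekiteb
  rule 2 (vowel merger): wekiteb → weketeb
  rule 3 (final devoicing): weketeb → weketep
  ⇒ Ulminic weketep
*wekiteb is the unique common source.

*wekiteb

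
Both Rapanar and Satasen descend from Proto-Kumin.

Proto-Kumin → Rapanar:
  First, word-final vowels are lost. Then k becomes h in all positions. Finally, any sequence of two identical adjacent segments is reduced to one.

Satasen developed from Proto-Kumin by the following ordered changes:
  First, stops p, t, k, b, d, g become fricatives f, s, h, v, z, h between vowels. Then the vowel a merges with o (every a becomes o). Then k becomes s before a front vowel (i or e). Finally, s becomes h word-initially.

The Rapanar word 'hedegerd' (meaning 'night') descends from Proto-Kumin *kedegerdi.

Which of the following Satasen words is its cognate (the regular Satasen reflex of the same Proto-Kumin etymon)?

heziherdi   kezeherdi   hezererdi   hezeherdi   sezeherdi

Satasen: *kedegerdi > kezeherdi > sezeherdi > hezeherdi  (by intervocalic lenition, palatalisation, debuccalisation)
The other candidates each miss or misapply at least one Satasen change.

hezeherdi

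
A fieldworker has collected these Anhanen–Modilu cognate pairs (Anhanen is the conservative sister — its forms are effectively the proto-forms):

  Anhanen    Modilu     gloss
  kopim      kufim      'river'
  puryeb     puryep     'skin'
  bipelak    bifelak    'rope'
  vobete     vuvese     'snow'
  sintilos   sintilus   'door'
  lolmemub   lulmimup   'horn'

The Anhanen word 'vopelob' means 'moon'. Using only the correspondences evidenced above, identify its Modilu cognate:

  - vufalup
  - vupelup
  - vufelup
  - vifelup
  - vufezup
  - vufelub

kopim ~ kufim — Anhanen o corresponds to Modilu u after a consonant, before a labial obstruent.
bipelak ~ bifelak — Anhanen p corresponds to Modilu f between vowels (before a front vowel).
vobete ~ vuvese — Anhanen o corresponds to Modilu u after a consonant, before a labial obstruent.
puryeb ~ puryep, lolmemub ~ lulmimup — Anhanen b corresponds to Modilu p word-finally.
Applying these to Anhanen 'vopelob':
  vopelob → vupelob   (o→u after a consonant, before a labial obstruent)
  vupelob → vufelob   (p→f between vowels (before a front vowel))
  vufelob → vufelub   (o→u after a consonant, before a labial obstruent)
  vufelub → vufelup   (b→p word-finally)
So the Modilu cognate is 'vufelup'.

vufelup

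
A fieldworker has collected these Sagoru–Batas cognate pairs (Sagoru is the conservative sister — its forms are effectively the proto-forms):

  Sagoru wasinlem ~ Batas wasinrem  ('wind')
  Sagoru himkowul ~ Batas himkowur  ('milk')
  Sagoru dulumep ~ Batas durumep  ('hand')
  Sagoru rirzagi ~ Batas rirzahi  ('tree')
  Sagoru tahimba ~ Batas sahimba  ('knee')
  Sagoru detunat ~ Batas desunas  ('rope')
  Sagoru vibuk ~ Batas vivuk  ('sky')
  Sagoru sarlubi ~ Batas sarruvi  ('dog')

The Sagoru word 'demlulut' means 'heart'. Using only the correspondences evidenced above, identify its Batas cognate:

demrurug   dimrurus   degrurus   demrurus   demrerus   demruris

demrurus

sarlubi ~ sarruvi — Sagoru l corresponds to Batas r after a consonant, before a back vowel.
dulumep ~ durumep — Sagoru l corresponds to Batas r between vowels (before a back vowel).
detunat ~ desunas — Sagoru t corresponds to Batas s word-finally.
Applying these to Sagoru 'demlulut':
  demlulut → demrulut   (l→r after a consonant, before a back vowel)
  demrulut → demrurut   (l→r between vowels (before a back vowel))
  demrurut → demrurus   (t→s word-finally)
So the Batas cognate is 'demrurus'.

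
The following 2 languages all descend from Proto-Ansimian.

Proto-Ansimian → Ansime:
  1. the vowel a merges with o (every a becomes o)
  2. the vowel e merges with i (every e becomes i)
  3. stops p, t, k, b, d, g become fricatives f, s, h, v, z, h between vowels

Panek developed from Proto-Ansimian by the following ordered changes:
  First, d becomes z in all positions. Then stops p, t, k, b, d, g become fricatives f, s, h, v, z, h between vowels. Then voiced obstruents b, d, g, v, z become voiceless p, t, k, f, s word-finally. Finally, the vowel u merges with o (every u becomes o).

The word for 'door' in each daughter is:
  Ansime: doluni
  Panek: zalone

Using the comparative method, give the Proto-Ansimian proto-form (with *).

*dalune

Position 6: Ansime has i, Panek has e. Panek preserves e here (none of its changes turn any other segment into e), so the proto-segment is *e.
Position 1: Ansime has d, Panek has z. Ansime preserves d here (none of its changes turn any other segment into d), so the proto-segment is *d.
Position 2: Ansime has o, Panek has a. Panek preserves a here (none of its changes turn any other segment into a), so the proto-segment is *a.
Verify the candidate proto-form against each daughter:
Ansime: *dalune
  dalune → dolune   [vowel merger]
  dolune → doluni   [vowel merger]
  doluni (rule 3 does not apply)
  giving Ansime doluni.
Panek: start from *dalune.
  rule 1 (unconditioned shift): dalune → zalune
  rule 2: no change — zalune
  rule 3: no change — zalune
  rule 4 (vowel merger): zalune → zalone
  ⇒ Panek zalone
Only *dalune yields all of Ansime doluni, Panek zalone.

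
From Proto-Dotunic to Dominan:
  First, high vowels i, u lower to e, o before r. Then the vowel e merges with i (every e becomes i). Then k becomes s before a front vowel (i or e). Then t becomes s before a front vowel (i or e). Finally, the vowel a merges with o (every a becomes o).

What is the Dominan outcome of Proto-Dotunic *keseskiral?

Dominan: *keseskiral > keseskeral > kisiskiral > sisissiral > sisissirol  (by pre-rhotic lowering, vowel merger, palatalisation, vowel merger)

sisissirol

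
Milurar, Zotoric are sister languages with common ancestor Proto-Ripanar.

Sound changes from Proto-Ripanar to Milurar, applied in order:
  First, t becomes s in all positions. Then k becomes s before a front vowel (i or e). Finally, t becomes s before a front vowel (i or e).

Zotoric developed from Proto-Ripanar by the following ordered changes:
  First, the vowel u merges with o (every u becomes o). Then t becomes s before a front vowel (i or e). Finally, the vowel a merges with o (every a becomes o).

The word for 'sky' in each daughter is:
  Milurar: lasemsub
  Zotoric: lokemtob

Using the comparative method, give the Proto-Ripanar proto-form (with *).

Position 6: Milurar has s, Zotoric has t. Zotoric preserves t here (none of its changes turn any other segment into t), so the proto-segment is *t.
Position 7: Milurar has u, Zotoric has o. Milurar preserves u here (none of its changes turn any other segment into u), so the proto-segment is *u.
Position 2: Milurar has a, Zotoric has o. Milurar preserves a here (none of its changes turn any other segment into a), so the proto-segment is *a.
Verify the candidate proto-form against each daughter:
Milurar: start from *lakemtub.
  rule 1 (unconditioned shift): lakemtub → lakemsub
  rule 2 (palatalisation): lakemsub → lasemsub
  rule 3: no change — lasemsub
  ⇒ Milurar lasemsub
Zotoric: *lakemtub > lakemtob > lokemtob  (by vowel merger, vowel merger)
*lakemtub is the unique common source.

*lakemtub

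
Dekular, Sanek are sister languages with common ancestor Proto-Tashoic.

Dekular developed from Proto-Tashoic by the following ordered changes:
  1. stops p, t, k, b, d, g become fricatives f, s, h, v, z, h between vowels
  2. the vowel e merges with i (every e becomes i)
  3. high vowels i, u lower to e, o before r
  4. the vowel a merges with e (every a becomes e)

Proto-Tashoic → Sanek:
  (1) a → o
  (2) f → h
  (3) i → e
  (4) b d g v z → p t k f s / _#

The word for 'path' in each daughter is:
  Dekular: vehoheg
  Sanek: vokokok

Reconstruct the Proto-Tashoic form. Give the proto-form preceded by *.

*vakokag

Position 6: Dekular has e, Sanek has o. Taking the neighbouring segments as reconstructed: Dekular e can only go back to *a; Sanek o could go back to *a or *o — the one source consistent with every daughter is *a.
Position 2: Dekular has e, Sanek has o. Taking the neighbouring segments as reconstructed: Dekular e can only go back to *a; Sanek o could go back to *a or *o — the one source consistent with every daughter is *a.
Continuing position by position gives *vakokag; check it forward:
Dekular: *vakokag
  vakokag → vahohag   [intervocalic lenition]
  vahohag (rule 2 does not apply)
  vahohag (rule 3 does not apply)
  vahohag → vehoheg   [vowel merger]
  giving Dekular vehoheg.
Sanek: *vakokag > vokokog > vokokok  (by vowel merger, final devoicing)
Only *vakokag yields all of Dekular vehoheg, Sanek vokokok.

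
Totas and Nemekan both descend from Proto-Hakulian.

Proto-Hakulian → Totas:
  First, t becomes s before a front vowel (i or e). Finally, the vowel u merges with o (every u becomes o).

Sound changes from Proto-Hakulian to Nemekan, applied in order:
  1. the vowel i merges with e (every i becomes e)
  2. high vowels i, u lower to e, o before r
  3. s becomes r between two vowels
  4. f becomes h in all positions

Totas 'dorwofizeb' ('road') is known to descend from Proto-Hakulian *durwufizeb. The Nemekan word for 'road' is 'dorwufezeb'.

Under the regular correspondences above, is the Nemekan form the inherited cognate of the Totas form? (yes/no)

Derive the expected Nemekan reflex of *durwufizeb:
Nemekan: start from *durwufizeb.
  rule 1 (vowel merger): durwufizeb → durwufezeb
  rule 2 (pre-rhotic lowering): durwufezeb → dorwufezeb
  rule 3: no change — dorwufezeb
  rule 4 (unconditioned shift): dorwufezeb → dorwuhezeb
  ⇒ Nemekan dorwuhezeb
The regular Nemekan reflex would be 'dorwuhezeb', but the attested form is 'dorwufezeb'. The correspondence is irregular, so they are not cognates (the Nemekan form has a different source).

no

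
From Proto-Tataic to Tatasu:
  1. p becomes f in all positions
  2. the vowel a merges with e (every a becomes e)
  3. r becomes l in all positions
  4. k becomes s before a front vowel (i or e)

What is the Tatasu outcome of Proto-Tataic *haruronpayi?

helulonfeyi

Tatasu: *haruronpayi
  haruronpayi → haruronfayi   [unconditioned shift]
  haruronfayi → heruronfeyi   [vowel merger]
  heruronfeyi → helulonfeyi   [unconditioned shift]
  helulonfeyi (rule 4 does not apply)
  giving Tatasu helulonfeyi.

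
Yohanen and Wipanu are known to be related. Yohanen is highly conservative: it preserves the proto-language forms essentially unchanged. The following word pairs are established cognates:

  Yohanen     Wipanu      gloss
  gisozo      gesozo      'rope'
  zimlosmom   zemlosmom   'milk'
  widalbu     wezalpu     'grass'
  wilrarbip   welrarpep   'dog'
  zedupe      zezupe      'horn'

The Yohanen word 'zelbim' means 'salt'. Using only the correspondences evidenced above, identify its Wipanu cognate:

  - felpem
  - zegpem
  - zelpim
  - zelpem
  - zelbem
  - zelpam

wilrarbip ~ welrarpep — Yohanen b corresponds to Wipanu p after a consonant, before a front vowel.
zimlosmom ~ zemlosmom — Yohanen i corresponds to Wipanu e after a consonant, before a nasal.
Applying these to Yohanen 'zelbim':
  zelbim → zelpim   (b→p after a consonant, before a front vowel)
  zelpim → zelpem   (i→e after a consonant, before a nasal)
So the Wipanu cognate is 'zelpem'.

zelpem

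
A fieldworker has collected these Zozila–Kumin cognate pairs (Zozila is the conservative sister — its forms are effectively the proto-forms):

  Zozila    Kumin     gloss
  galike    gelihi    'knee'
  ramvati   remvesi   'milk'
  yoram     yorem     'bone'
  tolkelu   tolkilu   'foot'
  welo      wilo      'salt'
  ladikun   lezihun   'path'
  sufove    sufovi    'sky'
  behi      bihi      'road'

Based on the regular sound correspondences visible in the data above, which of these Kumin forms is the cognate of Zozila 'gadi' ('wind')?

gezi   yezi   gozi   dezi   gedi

galike ~ gelihi, ramvati ~ remvesi — Zozila a corresponds to Kumin e after a consonant, before a consonant other than r, m, n, p, b, f, v.
ladikun ~ lezihun — Zozila d corresponds to Kumin z between vowels (before a front vowel).
Applying these to Zozila 'gadi':
  gadi → gedi   (a→e after a consonant, before a consonant other than r, m, n, p, b, f, v)
  gedi → gezi   (d→z between vowels (before a front vowel))
So the Kumin cognate is 'gezi'.

gezi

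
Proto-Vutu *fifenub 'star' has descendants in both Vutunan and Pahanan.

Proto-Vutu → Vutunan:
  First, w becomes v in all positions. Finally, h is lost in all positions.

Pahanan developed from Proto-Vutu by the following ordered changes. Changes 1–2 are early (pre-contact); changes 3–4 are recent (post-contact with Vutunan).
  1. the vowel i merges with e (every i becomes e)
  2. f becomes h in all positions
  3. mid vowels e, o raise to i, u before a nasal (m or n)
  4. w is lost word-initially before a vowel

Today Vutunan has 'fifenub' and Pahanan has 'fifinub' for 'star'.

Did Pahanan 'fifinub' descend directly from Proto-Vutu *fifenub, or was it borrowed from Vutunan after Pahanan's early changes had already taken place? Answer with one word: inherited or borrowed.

borrowed

If inherited, *fifenub would pass through all of Pahanan's changes:
Pahanan: *fifenub > fefenub > hehenub > hehinub  (by vowel merger, unconditioned shift, pre-nasal raising)
If borrowed from Vutunan 'fifenub' after the early changes, it would undergo only the recent ones:
  rule 3 (pre-nasal raising): fifenub → fifinub
  rule 4 (glide loss): no change (fifinub)
  ⇒ as a loan: fifinub
Pahanan 'fifinub' matches the loan outcome 'fifinub', not the inherited 'hehinub' — it skipped the early Pahanan changes, so it was borrowed from Vutunan.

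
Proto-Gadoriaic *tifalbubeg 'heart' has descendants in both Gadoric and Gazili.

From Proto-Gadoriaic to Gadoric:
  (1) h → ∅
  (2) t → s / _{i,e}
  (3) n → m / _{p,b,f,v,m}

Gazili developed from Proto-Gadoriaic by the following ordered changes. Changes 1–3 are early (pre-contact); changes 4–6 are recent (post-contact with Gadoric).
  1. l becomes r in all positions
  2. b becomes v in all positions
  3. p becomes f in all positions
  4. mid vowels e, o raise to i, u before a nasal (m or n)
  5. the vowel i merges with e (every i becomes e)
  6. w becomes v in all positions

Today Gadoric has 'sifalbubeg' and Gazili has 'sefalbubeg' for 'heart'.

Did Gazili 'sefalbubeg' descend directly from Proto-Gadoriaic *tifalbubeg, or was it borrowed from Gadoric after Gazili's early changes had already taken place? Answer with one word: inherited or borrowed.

borrowed

If inherited, *tifalbubeg would pass through all of Gazili's changes:
Gazili: start from *tifalbubeg.
  rule 1 (unconditioned shift): tifalbubeg → tifarbubeg
  rule 2 (unconditioned shift): tifarbubeg → tifarvuveg
  rule 3: no change — tifarvuveg
  rule 4: no change — tifarvuveg
  rule 5 (vowel merger): tifarvuveg → tefarvuveg
  rule 6: no change — tefarvuveg
  ⇒ Gazili tefarvuveg
If borrowed from Gadoric 'sifalbubeg' after the early changes, it would undergo only the recent ones:
  rule 4 (pre-nasal raising): no change (sifalbubeg)
  rule 5 (vowel merger): sifalbubeg → sefalbubeg
  rule 6 (unconditioned shift): no change (sefalbubeg)
  ⇒ as a loan: sefalbubeg
Gazili 'sefalbubeg' matches the loan outcome 'sefalbubeg', not the inherited 'tefarvuveg' — it skipped the early Gazili changes, so it was borrowed from Gadoric.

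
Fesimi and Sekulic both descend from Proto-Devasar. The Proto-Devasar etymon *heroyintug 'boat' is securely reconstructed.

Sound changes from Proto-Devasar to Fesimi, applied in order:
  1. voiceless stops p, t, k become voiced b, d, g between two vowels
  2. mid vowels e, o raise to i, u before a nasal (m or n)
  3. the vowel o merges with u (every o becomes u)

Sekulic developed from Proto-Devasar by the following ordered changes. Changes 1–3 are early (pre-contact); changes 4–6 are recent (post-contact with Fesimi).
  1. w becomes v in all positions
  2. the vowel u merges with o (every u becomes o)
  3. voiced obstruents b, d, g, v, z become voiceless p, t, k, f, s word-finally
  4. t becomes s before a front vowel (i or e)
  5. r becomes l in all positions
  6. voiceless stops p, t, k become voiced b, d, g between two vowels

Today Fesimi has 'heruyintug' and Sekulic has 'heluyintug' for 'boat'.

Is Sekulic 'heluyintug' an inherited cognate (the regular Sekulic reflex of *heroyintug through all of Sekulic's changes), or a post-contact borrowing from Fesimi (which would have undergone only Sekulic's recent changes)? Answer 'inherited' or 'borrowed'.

If inherited, *heroyintug would pass through all of Sekulic's changes:
Sekulic: start from *heroyintug.
  rule 1: no change — heroyintug
  rule 2 (vowel merger): heroyintug → heroyintog
  rule 3 (final devoicing): heroyintog → heroyintok
  rule 4: no change — heroyintok
  rule 5 (unconditioned shift): heroyintok → heloyintok
  rule 6: no change — heloyintok
  ⇒ Sekulic heloyintok
If borrowed from Fesimi 'heruyintug' after the early changes, it would undergo only the recent ones:
  rule 4 (palatalisation): no change (heruyintug)
  rule 5 (unconditioned shift): heruyintug → heluyintug
  rule 6 (intervocalic voicing): no change (heluyintug)
  ⇒ as a loan: heluyintug
Sekulic 'heluyintug' matches the loan outcome 'heluyintug', not the inherited 'heloyintok' — it skipped the early Sekulic changes, so it was borrowed from Fesimi.

borrowed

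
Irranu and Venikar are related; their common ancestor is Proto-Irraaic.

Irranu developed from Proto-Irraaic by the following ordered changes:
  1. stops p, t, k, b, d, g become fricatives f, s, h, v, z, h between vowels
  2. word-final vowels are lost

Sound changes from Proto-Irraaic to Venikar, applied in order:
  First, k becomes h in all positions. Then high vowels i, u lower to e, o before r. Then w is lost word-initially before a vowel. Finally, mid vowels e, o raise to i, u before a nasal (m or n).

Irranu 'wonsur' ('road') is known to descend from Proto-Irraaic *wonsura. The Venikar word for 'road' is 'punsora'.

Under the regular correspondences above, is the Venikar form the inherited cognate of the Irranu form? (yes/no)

no

Derive the expected Venikar reflex of *wonsura:
Venikar: *wonsura > wonsora > onsora > unsora  (by pre-rhotic lowering, glide loss, pre-nasal raising)
The regular Venikar reflex would be 'unsora', but the attested form is 'punsora'. The correspondence is irregular, so they are not cognates (the Venikar form has a different source).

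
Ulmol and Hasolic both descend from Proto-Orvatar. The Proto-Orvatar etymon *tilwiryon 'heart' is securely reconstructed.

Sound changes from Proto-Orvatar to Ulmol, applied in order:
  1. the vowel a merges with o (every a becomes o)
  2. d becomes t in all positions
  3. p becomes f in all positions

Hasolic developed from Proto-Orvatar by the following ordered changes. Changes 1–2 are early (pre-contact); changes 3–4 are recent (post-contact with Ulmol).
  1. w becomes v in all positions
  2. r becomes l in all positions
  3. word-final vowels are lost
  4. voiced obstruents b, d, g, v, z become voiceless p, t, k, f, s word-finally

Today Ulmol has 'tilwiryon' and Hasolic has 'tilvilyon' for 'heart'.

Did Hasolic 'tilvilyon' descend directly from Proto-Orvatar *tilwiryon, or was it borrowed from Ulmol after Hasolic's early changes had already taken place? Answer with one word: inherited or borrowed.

If inherited, *tilwiryon would pass through all of Hasolic's changes:
Hasolic: *tilwiryon
  tilwiryon → tilviryon   [unconditioned shift]
  tilviryon → tilvilyon   [unconditioned shift]
  tilvilyon (rule 3 does not apply)
  tilvilyon (rule 4 does not apply)
  giving Hasolic tilvilyon.
If borrowed from Ulmol 'tilwiryon' after the early changes, it would undergo only the recent ones:
  rule 3 (apocope): no change (tilwiryon)
  rule 4 (final devoicing): no change (tilwiryon)
  ⇒ as a loan: tilwiryon
Hasolic 'tilvilyon' matches the inherited outcome exactly, so it is an inherited cognate, not a loan.

inherited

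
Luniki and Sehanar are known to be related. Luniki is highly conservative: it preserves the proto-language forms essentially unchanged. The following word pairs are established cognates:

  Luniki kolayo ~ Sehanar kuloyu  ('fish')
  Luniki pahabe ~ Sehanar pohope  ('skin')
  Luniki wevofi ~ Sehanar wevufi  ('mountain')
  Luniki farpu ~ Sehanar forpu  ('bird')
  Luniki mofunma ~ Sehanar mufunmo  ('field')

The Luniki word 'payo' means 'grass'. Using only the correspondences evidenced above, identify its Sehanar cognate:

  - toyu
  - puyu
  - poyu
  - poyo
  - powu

poyu

kolayo ~ kuloyu, pahabe ~ pohope — Luniki a corresponds to Sehanar o after a consonant, before a consonant other than r, m, n, p, b, f, v.
kolayo ~ kuloyu — Luniki o corresponds to Sehanar u word-finally.
Applying these to Luniki 'payo':
  payo → poyo   (a→o after a consonant, before a consonant other than r, m, n, p, b, f, v)
  poyo → poyu   (o→u word-finally)
So the Sehanar cognate is 'poyu'.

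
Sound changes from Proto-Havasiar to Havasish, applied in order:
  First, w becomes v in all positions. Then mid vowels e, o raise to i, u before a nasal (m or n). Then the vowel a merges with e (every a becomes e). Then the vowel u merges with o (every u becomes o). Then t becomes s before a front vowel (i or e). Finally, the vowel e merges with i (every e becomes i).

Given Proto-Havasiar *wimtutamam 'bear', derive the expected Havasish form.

vimtosimim

Havasish: *wimtutamam
  wimtutamam → vimtutamam   [unconditioned shift]
  vimtutamam (rule 2 does not apply)
  vimtutamam → vimtutemem   [vowel merger]
  vimtutemem → vimtotemem   [vowel merger]
  vimtotemem → vimtosemem   [palatalisation]
  vimtosemem → vimtosimim   [vowel merger]
  giving Havasish vimtosimim.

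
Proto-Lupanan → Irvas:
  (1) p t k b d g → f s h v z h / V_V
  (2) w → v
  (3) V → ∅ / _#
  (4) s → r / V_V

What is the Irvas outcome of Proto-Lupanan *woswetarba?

Irvas: *woswetarba > woswesarba > vosvesarba > vosvesarb > vosverarb  (by intervocalic lenition, unconditioned shift, apocope, rhotacism)

vosverarb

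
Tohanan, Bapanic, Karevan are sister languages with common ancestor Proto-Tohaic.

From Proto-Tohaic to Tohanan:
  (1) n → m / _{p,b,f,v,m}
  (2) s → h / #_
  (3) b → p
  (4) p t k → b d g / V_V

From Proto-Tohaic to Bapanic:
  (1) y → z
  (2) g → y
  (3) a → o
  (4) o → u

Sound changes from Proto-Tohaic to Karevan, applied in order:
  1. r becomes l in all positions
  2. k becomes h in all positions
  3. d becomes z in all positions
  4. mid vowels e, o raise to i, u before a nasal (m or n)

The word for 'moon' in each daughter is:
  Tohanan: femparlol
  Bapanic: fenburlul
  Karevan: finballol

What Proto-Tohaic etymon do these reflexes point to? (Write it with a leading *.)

Position 4: Tohanan has p, Bapanic has b, Karevan has b. Bapanic preserves b here (none of its changes turn any other segment into b), so the proto-segment is *b.
Position 6: Tohanan has r, Bapanic has r, Karevan has l. Tohanan preserves r here (none of its changes turn any other segment into r), so the proto-segment is *r.
This points to *fenbarlol. Verify forward in each daughter:
Tohanan: *fenbarlol > fembarlol > femparlol  (by nasal place assimilation, unconditioned shift)
Bapanic: *fenbarlol
  fenbarlol (rule 1 does not apply)
  fenbarlol (rule 2 does not apply)
  fenbarlol → fenborlol   [vowel merger]
  fenborlol → fenburlul   [vowel merger]
  giving Bapanic fenburlul.
Karevan: *fenbarlol
  fenbarlol → fenballol   [unconditioned shift]
  fenballol (rule 2 does not apply)
  fenballol (rule 3 does not apply)
  fenballol → finballol   [pre-nasal raising]
  giving Karevan finballol.
*fenbarlol is the unique common source.

*fenbarlol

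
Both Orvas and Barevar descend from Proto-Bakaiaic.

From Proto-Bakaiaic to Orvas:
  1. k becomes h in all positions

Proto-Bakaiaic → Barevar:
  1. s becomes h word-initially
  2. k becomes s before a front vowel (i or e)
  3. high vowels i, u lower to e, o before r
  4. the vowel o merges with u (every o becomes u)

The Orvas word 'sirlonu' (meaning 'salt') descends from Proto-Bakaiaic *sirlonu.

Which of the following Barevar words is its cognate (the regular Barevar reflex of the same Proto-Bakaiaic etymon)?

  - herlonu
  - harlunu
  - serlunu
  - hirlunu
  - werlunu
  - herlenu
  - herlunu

herlunu

Barevar: *sirlonu > hirlonu > herlonu > herlunu  (by debuccalisation, pre-rhotic lowering, vowel merger)
Only 'herlunu' matches the regular Barevar development of *sirlonu.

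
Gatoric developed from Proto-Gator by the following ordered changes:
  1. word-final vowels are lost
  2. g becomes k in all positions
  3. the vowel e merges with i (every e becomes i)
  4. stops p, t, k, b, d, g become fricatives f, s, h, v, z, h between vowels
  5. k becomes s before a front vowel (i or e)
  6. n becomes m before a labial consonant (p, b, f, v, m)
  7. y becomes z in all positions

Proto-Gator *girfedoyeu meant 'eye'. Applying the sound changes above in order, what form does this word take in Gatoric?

sirfizozi

Gatoric: *girfedoyeu > girfedoye > kirfedoye > kirfidoyi > kirfizoyi > sirfizoyi > sirfizozi  (by apocope, unconditioned shift, vowel merger, intervocalic lenition, palatalisation, unconditioned shift)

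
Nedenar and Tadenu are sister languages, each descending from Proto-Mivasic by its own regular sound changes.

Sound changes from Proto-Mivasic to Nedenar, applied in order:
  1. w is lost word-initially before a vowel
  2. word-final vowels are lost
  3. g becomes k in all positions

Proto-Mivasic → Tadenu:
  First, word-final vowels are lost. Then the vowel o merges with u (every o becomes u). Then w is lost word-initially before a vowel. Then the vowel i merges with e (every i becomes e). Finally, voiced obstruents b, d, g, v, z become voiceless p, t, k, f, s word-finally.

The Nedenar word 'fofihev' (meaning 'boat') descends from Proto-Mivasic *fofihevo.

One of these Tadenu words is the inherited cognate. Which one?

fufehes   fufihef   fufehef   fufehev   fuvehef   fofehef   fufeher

Tadenu: *fofihevo
  fofihevo → fofihev   [apocope]
  fofihev → fufihev   [vowel merger]
  fufihev (rule 3 does not apply)
  fufihev → fufehev   [vowel merger]
  fufehev → fufehef   [final devoicing]
  giving Tadenu fufehef.
The other candidates each miss or misapply at least one Tadenu change.

fufehef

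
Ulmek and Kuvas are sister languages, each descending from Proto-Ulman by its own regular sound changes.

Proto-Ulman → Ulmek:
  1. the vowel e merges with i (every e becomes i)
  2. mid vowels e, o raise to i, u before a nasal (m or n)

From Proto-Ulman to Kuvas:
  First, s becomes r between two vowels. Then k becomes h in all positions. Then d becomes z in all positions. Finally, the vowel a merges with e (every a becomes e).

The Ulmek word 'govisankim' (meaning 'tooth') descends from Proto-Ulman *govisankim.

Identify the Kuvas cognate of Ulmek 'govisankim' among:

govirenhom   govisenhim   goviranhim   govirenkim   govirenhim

govirenhim

Kuvas: *govisankim > govirankim > goviranhim > govirenhim  (by rhotacism, unconditioned shift, vowel merger)
Only 'govirenhim' matches the regular Kuvas development of *govisankim.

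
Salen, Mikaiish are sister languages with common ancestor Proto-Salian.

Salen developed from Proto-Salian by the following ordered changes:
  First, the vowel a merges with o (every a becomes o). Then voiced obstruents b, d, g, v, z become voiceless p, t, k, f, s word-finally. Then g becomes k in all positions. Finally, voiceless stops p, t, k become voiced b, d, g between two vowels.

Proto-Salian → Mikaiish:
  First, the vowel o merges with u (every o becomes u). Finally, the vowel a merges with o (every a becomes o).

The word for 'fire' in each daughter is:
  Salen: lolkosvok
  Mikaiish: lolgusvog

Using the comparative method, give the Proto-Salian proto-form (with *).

Position 4: Salen has k, Mikaiish has g. Mikaiish preserves g here (none of its changes turn any other segment into g), so the proto-segment is *g.
Position 2: Salen has o, Mikaiish has o. In Mikaiish, o can only continue *a, so the proto-segment is *a.
Continuing position by position gives *lalgosvag; check it forward:
Salen: *lalgosvag
  lalgosvag → lolgosvog   [vowel merger]
  lolgosvog → lolgosvok   [final devoicing]
  lolgosvok → lolkosvok   [unconditioned shift]
  lolkosvok (rule 4 does not apply)
  giving Salen lolkosvok.
Mikaiish: *lalgosvag > lalgusvag > lolgusvog  (by vowel merger, vowel merger)
No other proto-form is consistent with every reflex, so the reconstruction is *lalgosvag.

*lalgosvag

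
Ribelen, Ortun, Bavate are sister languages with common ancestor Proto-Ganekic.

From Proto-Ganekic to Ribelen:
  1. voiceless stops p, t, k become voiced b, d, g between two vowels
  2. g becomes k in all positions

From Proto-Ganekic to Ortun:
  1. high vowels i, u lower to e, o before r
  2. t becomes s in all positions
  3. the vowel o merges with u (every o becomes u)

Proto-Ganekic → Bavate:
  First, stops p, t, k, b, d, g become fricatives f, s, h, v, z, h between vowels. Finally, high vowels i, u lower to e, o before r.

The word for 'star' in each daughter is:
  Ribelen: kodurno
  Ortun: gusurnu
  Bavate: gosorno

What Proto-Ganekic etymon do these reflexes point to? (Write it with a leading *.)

Position 7: Ribelen has o, Ortun has u, Bavate has o. Ribelen preserves o here (none of its changes turn any other segment into o), so the proto-segment is *o.
Position 2: Ribelen has o, Ortun has u, Bavate has o. Ribelen preserves o here (none of its changes turn any other segment into o), so the proto-segment is *o.
Position 1: Ribelen has k, Ortun has g, Bavate has g. Ortun preserves g here (none of its changes turn any other segment into g), so the proto-segment is *g.
This points to *goturno. Verify forward in each daughter:
Ribelen: *goturno > godurno > kodurno  (by intervocalic voicing, unconditioned shift)
Ortun: start from *goturno.
  rule 1 (pre-rhotic lowering): goturno → gotorno
  rule 2 (unconditioned shift): gotorno → gosorno
  rule 3 (vowel merger): gosorno → gusurnu
  ⇒ Ortun gusurnu
Bavate: start from *goturno.
  rule 1 (intervocalic lenition): goturno → gosurno
  rule 2 (pre-rhotic lowering): gosurno → gosorno
  ⇒ Bavate gosorno
*goturno is the unique common source.

*goturno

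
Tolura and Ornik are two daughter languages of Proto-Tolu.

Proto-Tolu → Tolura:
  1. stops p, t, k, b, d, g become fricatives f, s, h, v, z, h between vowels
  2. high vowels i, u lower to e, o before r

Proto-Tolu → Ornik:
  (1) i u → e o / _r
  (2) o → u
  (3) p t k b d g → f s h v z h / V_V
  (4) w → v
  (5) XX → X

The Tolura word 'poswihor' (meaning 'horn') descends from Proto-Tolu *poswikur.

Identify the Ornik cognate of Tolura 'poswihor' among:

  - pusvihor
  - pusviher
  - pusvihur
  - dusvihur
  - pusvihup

pusvihur

Ornik: start from *poswikur.
  rule 1 (pre-rhotic lowering): poswikur → poswikor
  rule 2 (vowel merger): poswikor → puswikur
  rule 3 (intervocalic lenition): puswikur → puswihur
  rule 4 (unconditioned shift): puswihur → pusvihur
  rule 5: no change — pusvihur
  ⇒ Ornik pusvihur
Only 'pusvihur' matches the regular Ornik development of *poswikur.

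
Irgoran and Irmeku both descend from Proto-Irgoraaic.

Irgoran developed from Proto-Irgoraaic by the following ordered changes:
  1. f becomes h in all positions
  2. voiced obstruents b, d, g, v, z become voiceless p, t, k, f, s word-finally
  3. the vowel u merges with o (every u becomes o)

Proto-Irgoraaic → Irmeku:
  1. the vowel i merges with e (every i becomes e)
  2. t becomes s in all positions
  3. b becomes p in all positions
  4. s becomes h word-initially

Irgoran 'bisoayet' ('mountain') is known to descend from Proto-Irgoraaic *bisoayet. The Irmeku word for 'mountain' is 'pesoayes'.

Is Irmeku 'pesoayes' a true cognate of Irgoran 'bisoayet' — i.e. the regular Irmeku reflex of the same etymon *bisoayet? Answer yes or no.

Derive the expected Irmeku reflex of *bisoayet:
Irmeku: *bisoayet
  bisoayet → besoayet   [vowel merger]
  besoayet → besoayes   [unconditioned shift]
  besoayes → pesoayes   [unconditioned shift]
  pesoayes (rule 4 does not apply)
  giving Irmeku pesoayes.
Irmeku 'pesoayes' matches the regular reflex exactly, so the pair is cognate.

yes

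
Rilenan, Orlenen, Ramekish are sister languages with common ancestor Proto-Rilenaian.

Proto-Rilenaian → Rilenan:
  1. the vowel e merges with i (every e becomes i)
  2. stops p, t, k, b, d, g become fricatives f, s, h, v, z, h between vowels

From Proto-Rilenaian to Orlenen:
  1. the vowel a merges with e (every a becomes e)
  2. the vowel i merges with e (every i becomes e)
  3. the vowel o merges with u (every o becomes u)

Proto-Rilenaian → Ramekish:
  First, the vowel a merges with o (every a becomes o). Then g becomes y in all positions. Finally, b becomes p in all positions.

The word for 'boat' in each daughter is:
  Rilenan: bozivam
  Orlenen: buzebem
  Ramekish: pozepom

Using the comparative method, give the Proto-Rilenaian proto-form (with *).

*bozebam

Position 2: Rilenan has o, Orlenen has u, Ramekish has o. Rilenan preserves o here (none of its changes turn any other segment into o), so the proto-segment is *o.
Position 6: Rilenan has a, Orlenen has e, Ramekish has o. Rilenan preserves a here (none of its changes turn any other segment into a), so the proto-segment is *a.
Position 4: Rilenan has i, Orlenen has e, Ramekish has e. Ramekish preserves e here (none of its changes turn any other segment into e), so the proto-segment is *e.
This points to *bozebam. Verify forward in each daughter:
Rilenan: *bozebam
  bozebam → bozibam   [vowel merger]
  bozibam → bozivam   [intervocalic lenition]
  giving Rilenan bozivam.
Orlenen: *bozebam > bozebem > buzebem  (by vowel merger, vowel merger)
Ramekish: start from *bozebam.
  rule 1 (vowel merger): bozebam → bozebom
  rule 2: no change — bozebom
  rule 3 (unconditioned shift): bozebom → pozepom
  ⇒ Ramekish pozepom
*bozebam is the unique common source.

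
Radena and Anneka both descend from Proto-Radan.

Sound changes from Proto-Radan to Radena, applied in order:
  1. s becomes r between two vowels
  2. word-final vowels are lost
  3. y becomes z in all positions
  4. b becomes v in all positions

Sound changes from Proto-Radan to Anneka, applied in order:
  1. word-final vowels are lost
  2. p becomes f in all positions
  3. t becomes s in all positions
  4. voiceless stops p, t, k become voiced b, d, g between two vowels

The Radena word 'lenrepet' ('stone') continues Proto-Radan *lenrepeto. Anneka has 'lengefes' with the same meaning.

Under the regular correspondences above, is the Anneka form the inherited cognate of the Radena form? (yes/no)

Derive the expected Anneka reflex of *lenrepeto:
Anneka: start from *lenrepeto.
  rule 1 (apocope): lenrepeto → lenrepet
  rule 2 (unconditioned shift): lenrepet → lenrefet
  rule 3 (unconditioned shift): lenrefet → lenrefes
  rule 4: no change — lenrefes
  ⇒ Anneka lenrefes
The regular Anneka reflex would be 'lenrefes', but the attested form is 'lengefes'. The correspondence is irregular, so they are not cognates (the Anneka form has a different source).

no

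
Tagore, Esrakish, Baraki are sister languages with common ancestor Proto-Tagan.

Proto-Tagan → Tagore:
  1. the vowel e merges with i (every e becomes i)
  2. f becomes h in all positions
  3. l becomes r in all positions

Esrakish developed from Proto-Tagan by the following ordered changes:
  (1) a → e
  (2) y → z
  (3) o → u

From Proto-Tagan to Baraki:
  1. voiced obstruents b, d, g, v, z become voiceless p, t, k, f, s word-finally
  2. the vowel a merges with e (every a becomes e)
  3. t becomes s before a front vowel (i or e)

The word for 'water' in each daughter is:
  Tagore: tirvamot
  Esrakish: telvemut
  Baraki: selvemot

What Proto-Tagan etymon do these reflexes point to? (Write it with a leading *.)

*telvamot

Position 5: Tagore has a, Esrakish has e, Baraki has e. Tagore preserves a here (none of its changes turn any other segment into a), so the proto-segment is *a.
Position 2: Tagore has i, Esrakish has e, Baraki has e. Taking the neighbouring segments as reconstructed: Tagore i could go back to *e or *i; Esrakish e could go back to *a or *e; Baraki e could go back to *a or *e — the one source consistent with every daughter is *e.
Position 3: Tagore has r, Esrakish has l, Baraki has l. Esrakish preserves l here (none of its changes turn any other segment into l), so the proto-segment is *l.
Continuing position by position gives *telvamot; check it forward:
Tagore: *telvamot
  telvamot → tilvamot   [vowel merger]
  tilvamot (rule 2 does not apply)
  tilvamot → tirvamot   [unconditioned shift]
  giving Tagore tirvamot.
Esrakish: start from *telvamot.
  rule 1 (vowel merger): telvamot → telvemot
  rule 2: no change — telvemot
  rule 3 (vowel merger): telvemot → telvemut
  ⇒ Esrakish telvemut
Baraki: start from *telvamot.
  rule 1: no change — telvamot
  rule 2 (vowel merger): telvamot → telvemot
  rule 3 (palatalisation): telvemot → selvemot
  ⇒ Baraki selvemot
No other proto-form is consistent with every reflex, so the reconstruction is *telvamot.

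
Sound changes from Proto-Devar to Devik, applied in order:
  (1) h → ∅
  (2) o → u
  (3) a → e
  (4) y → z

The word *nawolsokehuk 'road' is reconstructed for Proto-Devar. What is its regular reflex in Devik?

Devik: *nawolsokehuk > nawolsokeuk > nawulsukeuk > newulsukeuk  (by h-loss, vowel merger, vowel merger)

newulsukeuk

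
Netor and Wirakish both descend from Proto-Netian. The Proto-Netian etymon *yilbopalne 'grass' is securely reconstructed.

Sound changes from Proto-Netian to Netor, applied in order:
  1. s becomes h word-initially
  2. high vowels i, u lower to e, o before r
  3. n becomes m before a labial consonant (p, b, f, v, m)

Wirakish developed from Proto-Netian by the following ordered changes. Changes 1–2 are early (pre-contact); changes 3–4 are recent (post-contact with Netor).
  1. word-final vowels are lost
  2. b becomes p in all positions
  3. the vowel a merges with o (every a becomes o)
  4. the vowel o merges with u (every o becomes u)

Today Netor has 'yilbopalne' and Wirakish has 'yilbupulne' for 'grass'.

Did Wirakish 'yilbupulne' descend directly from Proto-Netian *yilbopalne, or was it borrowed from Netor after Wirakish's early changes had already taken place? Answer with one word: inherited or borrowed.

borrowed

If inherited, *yilbopalne would pass through all of Wirakish's changes:
Wirakish: *yilbopalne
  yilbopalne → yilbopaln   [apocope]
  yilbopaln → yilpopaln   [unconditioned shift]
  yilpopaln → yilpopoln   [vowel merger]
  yilpopoln → yilpupuln   [vowel merger]
  giving Wirakish yilpupuln.
If borrowed from Netor 'yilbopalne' after the early changes, it would undergo only the recent ones:
  rule 3 (vowel merger): yilbopalne → yilbopolne
  rule 4 (vowel merger): yilbopolne → yilbupulne
  ⇒ as a loan: yilbupulne
Wirakish 'yilbupulne' matches the loan outcome 'yilbupulne', not the inherited 'yilpupuln' — it skipped the early Wirakish changes, so it was borrowed from Netor.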